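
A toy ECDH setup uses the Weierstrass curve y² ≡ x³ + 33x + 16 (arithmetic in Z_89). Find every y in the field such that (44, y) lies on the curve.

x³ + 33x + 16 = 86652 ≡ 55 (mod 89).
Square roots of 55 mod 89: 12 and 77 (since 12² = 144 ≡ 55).

12, 77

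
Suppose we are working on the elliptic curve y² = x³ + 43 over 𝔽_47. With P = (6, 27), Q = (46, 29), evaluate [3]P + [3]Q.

First 3P:
Repeated addition: build up to 3P.
2P: tangent at (6, 27): λ = (3·6² + 0)/(2·27) ≡ 14/7. 7⁻¹ ≡ 27 (mod 47), so λ ≡ 14·27 ≡ 2.
  x = λ² - 6 - 6 = 4 - 12 ≡ 39; y = λ·(6 - 39) - 27 ≡ 1. → (39, 1)
3P: (39, 1) + (6, 27). λ = (27 - 1)/(6 - 39) ≡ 26/14 mod 47. 14⁻¹ ≡ 37 (mod 47) since 14·37 = 518 ≡ 1, so λ ≡ 22.
  x = λ² - 39 - 6 = 484 - 45 ≡ 16; y = λ·(39 - 16) - 1 ≡ 35. → (16, 35)
3P = (16, 35).
Next 3Q:
Repeated addition: build up to 3Q.
2Q: tangent at (46, 29): λ = (3·46² + 0)/(2·29) ≡ 3/11. 11⁻¹ ≡ 30 (mod 47) since 11·30 = 330 ≡ 1, so λ ≡ 3·30 ≡ 43.
  x = λ² - 46 - 46 = 1849 - 92 ≡ 18; y = λ·(46 - 18) - 29 ≡ 0. → (18, 0)
3Q: (18, 0) + (46, 29). λ = (29 - 0)/(46 - 18) ≡ 29/28 mod 47. 28⁻¹ ≡ 42 (mod 47), so λ ≡ 43.
  x = λ² - 18 - 46 = 1849 - 64 ≡ 46; y = λ·(18 - 46) - 0 ≡ 18. → (46, 18)
3Q = (46, 18).
Finally 3P + 3Q:
(16, 35) + (46, 18). λ = (18 - 35)/(46 - 16) ≡ 30/30 mod 47. 30⁻¹ ≡ 11 (mod 47), so λ ≡ 1.
  x = λ² - 16 - 46 = 1 - 62 ≡ 33; y = λ·(16 - 33) - 35 ≡ 42. → (33, 42)

(33, 42)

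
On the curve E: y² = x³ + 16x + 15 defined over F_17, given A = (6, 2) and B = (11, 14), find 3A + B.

First 3A:
Repeated addition: build up to 3A.
2A: tangent at (6, 2): λ = (3·6² + 16)/(2·2) ≡ 5/4. 4⁻¹ ≡ 13 (mod 17) since 4·13 = 52 ≡ 1, so λ ≡ 5·13 ≡ 14.
  x = λ² - 6 - 6 = 196 - 12 ≡ 14; y = λ·(6 - 14) - 2 ≡ 5. → (14, 5)
3A: (14, 5) + (6, 2). λ = (2 - 5)/(6 - 14) ≡ 14/9 mod 17. 9⁻¹ ≡ 2 (mod 17), so λ ≡ 11.
  x = λ² - 14 - 6 = 121 - 20 ≡ 16; y = λ·(14 - 16) - 5 ≡ 7. → (16, 7)
3A = (16, 7).
Finally 3A + B:
(16, 7) + (11, 14). λ = (14 - 7)/(11 - 16) ≡ 7/12 mod 17. 12⁻¹ ≡ 10 (mod 17) since 12·10 = 120 ≡ 1, so λ ≡ 2.
  x = λ² - 16 - 11 = 4 - 27 ≡ 11; y = λ·(16 - 11) - 7 ≡ 3. → (11, 3)

(11, 3)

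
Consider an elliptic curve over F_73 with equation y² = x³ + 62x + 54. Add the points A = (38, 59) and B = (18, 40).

(44, 1)

(38, 59) + (18, 40). λ = (40 - 59)/(18 - 38) ≡ 54/53 mod 73. 53⁻¹ ≡ 62 (mod 73) since 53·62 = 3286 ≡ 1, so λ ≡ 63.
  x = λ² - 38 - 18 = 3969 - 56 ≡ 44; y = λ·(38 - 44) - 59 ≡ 1. → (44, 1)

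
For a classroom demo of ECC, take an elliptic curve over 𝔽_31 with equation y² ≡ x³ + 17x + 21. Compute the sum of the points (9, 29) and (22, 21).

(9, 29) + (22, 21). λ = (21 - 29)/(22 - 9) ≡ 23/13 mod 31. 13⁻¹ ≡ 12 (mod 31), so λ ≡ 28.
  x = λ² - 9 - 22 = 784 - 31 ≡ 9; y = λ·(9 - 9) - 29 ≡ 2. → (9, 2)

(9, 2)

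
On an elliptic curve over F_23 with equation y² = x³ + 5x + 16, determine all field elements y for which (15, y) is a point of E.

4, 19

x³ + 5x + 16 = 3466 ≡ 16 (mod 23).
Square roots of 16 mod 23: 4 and 19 (since 4² = 16 ≡ 16).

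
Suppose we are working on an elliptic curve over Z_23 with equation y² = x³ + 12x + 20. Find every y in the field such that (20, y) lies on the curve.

x³ + 12x + 20 = 8260 ≡ 3 (mod 23).
Square roots of 3 mod 23: 7 and 16 (since 7² = 49 ≡ 3).

7, 16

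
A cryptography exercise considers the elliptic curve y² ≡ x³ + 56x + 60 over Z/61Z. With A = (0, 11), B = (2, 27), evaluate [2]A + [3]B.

First 2A:
Repeated addition: build up to 2A.
2A: tangent at (0, 11): λ = (3·0² + 56)/(2·11) ≡ 56/22. 22⁻¹ ≡ 25 (mod 61) since 22·25 = 550 ≡ 1, so λ ≡ 56·25 ≡ 58.
  x = λ² - 0 - 0 = 3364 - 0 ≡ 9; y = λ·(0 - 9) - 11 ≡ 16. → (9, 16)
2A = (9, 16).
Next 3B:
Repeated addition: build up to 3B.
2B: tangent at (2, 27): λ = (3·2² + 56)/(2·27) ≡ 7/54. 54⁻¹ ≡ 26 (mod 61), so λ ≡ 7·26 ≡ 60.
  x = λ² - 2 - 2 = 3600 - 4 ≡ 58; y = λ·(2 - 58) - 27 ≡ 29. → (58, 29)
3B: (58, 29) + (2, 27). λ = (27 - 29)/(2 - 58) ≡ 59/5 mod 61. 5⁻¹ ≡ 49 (mod 61) since 5·49 = 245 ≡ 1, so λ ≡ 24.
  x = λ² - 58 - 2 = 576 - 60 ≡ 28; y = λ·(58 - 28) - 29 ≡ 20. → (28, 20)
3B = (28, 20).
Finally 2A + 3B:
(9, 16) + (28, 20). λ = (20 - 16)/(28 - 9) ≡ 4/19 mod 61. 19⁻¹ ≡ 45 (mod 61), so λ ≡ 58.
  x = λ² - 9 - 28 = 3364 - 37 ≡ 33; y = λ·(9 - 33) - 16 ≡ 56. → (33, 56)

(33, 56)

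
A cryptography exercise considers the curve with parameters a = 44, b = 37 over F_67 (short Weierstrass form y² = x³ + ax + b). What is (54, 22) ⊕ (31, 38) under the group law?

(54, 22) + (31, 38). λ = (38 - 22)/(31 - 54) ≡ 16/44 mod 67. 44⁻¹ ≡ 32 (mod 67) since 44·32 = 1408 ≡ 1, so λ ≡ 43.
  x = λ² - 54 - 31 = 1849 - 85 ≡ 22; y = λ·(54 - 22) - 22 ≡ 14. → (22, 14)

(22, 14)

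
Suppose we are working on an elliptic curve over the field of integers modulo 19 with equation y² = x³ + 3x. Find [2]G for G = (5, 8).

(1, 2)

tangent at (5, 8): λ = (3·5² + 3)/(2·8) ≡ 2/16. 16⁻¹ ≡ 6 (mod 19), so λ ≡ 2·6 ≡ 12.
  x = λ² - 5 - 5 = 144 - 10 ≡ 1; y = λ·(5 - 1) - 8 ≡ 2. → (1, 2)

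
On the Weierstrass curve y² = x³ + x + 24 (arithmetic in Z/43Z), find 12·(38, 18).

(13, 16)

Write G = (38, 18).
Repeated addition: build up to 12G.
2G: tangent at (38, 18): λ = (3·38² + 1)/(2·18) ≡ 33/36. 36⁻¹ ≡ 6 (mod 43) since 36·6 = 216 ≡ 1, so λ ≡ 33·6 ≡ 26.
  x = λ² - 38 - 38 = 676 - 76 ≡ 41; y = λ·(38 - 41) - 18 ≡ 33. → (41, 33)
3G: (41, 33) + (38, 18). λ = (18 - 33)/(38 - 41) ≡ 28/40 mod 43. 40⁻¹ ≡ 14 (mod 43) since 40·14 = 560 ≡ 1, so λ ≡ 5.
  x = λ² - 41 - 38 = 25 - 79 ≡ 32; y = λ·(41 - 32) - 33 ≡ 12. → (32, 12)
4G: (32, 12) + (38, 18). λ = (18 - 12)/(38 - 32) ≡ 6/6 mod 43. 6⁻¹ ≡ 36 (mod 43), so λ ≡ 1.
  x = λ² - 32 - 38 = 1 - 70 ≡ 17; y = λ·(32 - 17) - 12 ≡ 3. → (17, 3)
5G: (17, 3) + (38, 18). λ = (18 - 3)/(38 - 17) ≡ 15/21 mod 43. 21⁻¹ ≡ 41 (mod 43) since 21·41 = 861 ≡ 1, so λ ≡ 13.
  x = λ² - 17 - 38 = 169 - 55 ≡ 28; y = λ·(17 - 28) - 3 ≡ 26. → (28, 26)
6G: (28, 26) + (38, 18). λ = (18 - 26)/(38 - 28) ≡ 35/10 mod 43. 10⁻¹ ≡ 13 (mod 43), so λ ≡ 25.
  x = λ² - 28 - 38 = 625 - 66 ≡ 0; y = λ·(28 - 0) - 26 ≡ 29. → (0, 29)
7G: (0, 29) + (38, 18). λ = (18 - 29)/(38 - 0) ≡ 32/38 mod 43. 38⁻¹ ≡ 17 (mod 43) since 38·17 = 646 ≡ 1, so λ ≡ 28.
  x = λ² - 0 - 38 = 784 - 38 ≡ 15; y = λ·(0 - 15) - 29 ≡ 24. → (15, 24)
8G: (15, 24) + (38, 18). λ = (18 - 24)/(38 - 15) ≡ 37/23 mod 43. 23⁻¹ ≡ 15 (mod 43) since 23·15 = 345 ≡ 1, so λ ≡ 39.
  x = λ² - 15 - 38 = 1521 - 53 ≡ 6; y = λ·(15 - 6) - 24 ≡ 26. → (6, 26)
9G: (6, 26) + (38, 18). λ = (18 - 26)/(38 - 6) ≡ 35/32 mod 43. 32⁻¹ ≡ 39 (mod 43) since 32·39 = 1248 ≡ 1, so λ ≡ 32.
  x = λ² - 6 - 38 = 1024 - 44 ≡ 34; y = λ·(6 - 34) - 26 ≡ 24. → (34, 24)
10G: (34, 24) + (38, 18). λ = (18 - 24)/(38 - 34) ≡ 37/4 mod 43. 4⁻¹ ≡ 11 (mod 43) since 4·11 = 44 ≡ 1, so λ ≡ 20.
  x = λ² - 34 - 38 = 400 - 72 ≡ 27; y = λ·(34 - 27) - 24 ≡ 30. → (27, 30)
11G: (27, 30) + (38, 18). λ = (18 - 30)/(38 - 27) ≡ 31/11 mod 43. 11⁻¹ ≡ 4 (mod 43), so λ ≡ 38.
  x = λ² - 27 - 38 = 1444 - 65 ≡ 3; y = λ·(27 - 3) - 30 ≡ 22. → (3, 22)
12G: (3, 22) + (38, 18). λ = (18 - 22)/(38 - 3) ≡ 39/35 mod 43. 35⁻¹ ≡ 16 (mod 43), so λ ≡ 22.
  x = λ² - 3 - 38 = 484 - 41 ≡ 13; y = λ·(3 - 13) - 22 ≡ 16. → (13, 16)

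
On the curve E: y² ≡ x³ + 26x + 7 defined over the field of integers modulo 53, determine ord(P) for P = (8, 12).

2P: tangent at (8, 12): λ = (3·8² + 26)/(2·12) ≡ 6/24. 24⁻¹ ≡ 42 (mod 53), so λ ≡ 6·42 ≡ 40.
  x = λ² - 8 - 8 = 1600 - 16 ≡ 47; y = λ·(8 - 47) - 12 ≡ 18. → (47, 18)
3P: (47, 18) + (8, 12). λ = (12 - 18)/(8 - 47) ≡ 47/14 mod 53. 14⁻¹ ≡ 19 (mod 53), so λ ≡ 45.
  x = λ² - 47 - 8 = 2025 - 55 ≡ 9; y = λ·(47 - 9) - 18 ≡ 49. → (9, 49)
4P: (9, 49) + (8, 12). λ = (12 - 49)/(8 - 9) ≡ 16/52 mod 53. 52⁻¹ ≡ 52 (mod 53) since 52·52 = 2704 ≡ 1, so λ ≡ 37.
  x = λ² - 9 - 8 = 1369 - 17 ≡ 27; y = λ·(9 - 27) - 49 ≡ 27. → (27, 27)
5P: (27, 27) + (8, 12). λ = (12 - 27)/(8 - 27) ≡ 38/34 mod 53. 34⁻¹ ≡ 39 (mod 53), so λ ≡ 51.
  x = λ² - 27 - 8 = 2601 - 35 ≡ 22; y = λ·(27 - 22) - 27 ≡ 16. → (22, 16)
6P: (22, 16) + (8, 12). λ = (12 - 16)/(8 - 22) ≡ 49/39 mod 53. 39⁻¹ ≡ 34 (mod 53), so λ ≡ 23.
  x = λ² - 22 - 8 = 529 - 30 ≡ 22; y = λ·(22 - 22) - 16 ≡ 37. → (22, 37)
7P: (22, 37) + (8, 12). λ = (12 - 37)/(8 - 22) ≡ 28/39 mod 53. 39⁻¹ ≡ 34 (mod 53), so λ ≡ 51.
  x = λ² - 22 - 8 = 2601 - 30 ≡ 27; y = λ·(22 - 27) - 37 ≡ 26. → (27, 26)
8P: (27, 26) + (8, 12). λ = (12 - 26)/(8 - 27) ≡ 39/34 mod 53. 34⁻¹ ≡ 39 (mod 53), so λ ≡ 37.
  x = λ² - 27 - 8 = 1369 - 35 ≡ 9; y = λ·(27 - 9) - 26 ≡ 4. → (9, 4)
9P: (9, 4) + (8, 12). λ = (12 - 4)/(8 - 9) ≡ 8/52 mod 53. 52⁻¹ ≡ 52 (mod 53), so λ ≡ 45.
  x = λ² - 9 - 8 = 2025 - 17 ≡ 47; y = λ·(9 - 47) - 4 ≡ 35. → (47, 35)
10P: (47, 35) + (8, 12). λ = (12 - 35)/(8 - 47) ≡ 30/14 mod 53. 14⁻¹ ≡ 19 (mod 53), so λ ≡ 40.
  x = λ² - 47 - 8 = 1600 - 55 ≡ 8; y = λ·(47 - 8) - 35 ≡ 41. → (8, 41)
11P: (8, 41) + (8, 12): same x and y₁ ≡ -y₂, so the sum is ∞.
11P = ∞, so the order is 11.

11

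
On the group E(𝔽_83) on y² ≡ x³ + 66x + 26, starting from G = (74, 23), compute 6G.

Double-and-add on 6 = (110)₂. Start with G = (74, 23) for the leading 1-bit.
double: tangent at (74, 23): λ = (3·74² + 66)/(2·23) ≡ 60/46. 46⁻¹ ≡ 74 (mod 83) since 46·74 = 3404 ≡ 1, so λ ≡ 60·74 ≡ 41.
  x = λ² - 74 - 74 = 1681 - 148 ≡ 39; y = λ·(74 - 39) - 23 ≡ 1. → (39, 1)
add G: (39, 1) + (74, 23). λ = (23 - 1)/(74 - 39) ≡ 22/35 mod 83. 35⁻¹ ≡ 19 (mod 83) since 35·19 = 665 ≡ 1, so λ ≡ 3.
  x = λ² - 39 - 74 = 9 - 113 ≡ 62; y = λ·(39 - 62) - 1 ≡ 13. → (62, 13)
double: tangent at (62, 13): λ = (3·62² + 66)/(2·13) ≡ 61/26. 26⁻¹ ≡ 16 (mod 83), so λ ≡ 61·16 ≡ 63.
  x = λ² - 62 - 62 = 3969 - 124 ≡ 27; y = λ·(62 - 27) - 13 ≡ 34. → (27, 34)

(27, 34)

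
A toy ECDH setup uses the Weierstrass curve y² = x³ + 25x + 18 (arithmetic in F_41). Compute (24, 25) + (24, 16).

O

The two points share x = 24 and their y-coordinates satisfy 25 + 16 ≡ 0 (mod 41), so they are inverses. Their sum is ∞.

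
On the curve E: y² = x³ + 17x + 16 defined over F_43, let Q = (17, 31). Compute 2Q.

(10, 5)

tangent at (17, 31): λ = (3·17² + 17)/(2·31) ≡ 24/19. 19⁻¹ ≡ 34 (mod 43), so λ ≡ 24·34 ≡ 42.
  x = λ² - 17 - 17 = 1764 - 34 ≡ 10; y = λ·(17 - 10) - 31 ≡ 5. → (10, 5)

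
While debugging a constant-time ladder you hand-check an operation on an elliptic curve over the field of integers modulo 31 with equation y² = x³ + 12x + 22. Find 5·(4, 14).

Write P = (4, 14).
Repeated addition: build up to 5P.
2P: tangent at (4, 14): λ = (3·4² + 12)/(2·14) ≡ 29/28. 28⁻¹ ≡ 10 (mod 31), so λ ≡ 29·10 ≡ 11.
  x = λ² - 4 - 4 = 121 - 8 ≡ 20; y = λ·(4 - 20) - 14 ≡ 27. → (20, 27)
3P: (20, 27) + (4, 14). λ = (14 - 27)/(4 - 20) ≡ 18/15 mod 31. 15⁻¹ ≡ 29 (mod 31) since 15·29 = 435 ≡ 1, so λ ≡ 26.
  x = λ² - 20 - 4 = 676 - 24 ≡ 1; y = λ·(20 - 1) - 27 ≡ 2. → (1, 2)
4P: (1, 2) + (4, 14). λ = (14 - 2)/(4 - 1) ≡ 12/3 mod 31. 3⁻¹ ≡ 21 (mod 31), so λ ≡ 4.
  x = λ² - 1 - 4 = 16 - 5 ≡ 11; y = λ·(1 - 11) - 2 ≡ 20. → (11, 20)
5P: (11, 20) + (4, 14). λ = (14 - 20)/(4 - 11) ≡ 25/24 mod 31. 24⁻¹ ≡ 22 (mod 31) since 24·22 = 528 ≡ 1, so λ ≡ 23.
  x = λ² - 11 - 4 = 529 - 15 ≡ 18; y = λ·(11 - 18) - 20 ≡ 5. → (18, 5)

(18, 5)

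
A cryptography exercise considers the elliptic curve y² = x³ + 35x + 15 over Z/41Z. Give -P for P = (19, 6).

-(19, 6) = (19, -6 mod 41) = (19, 35).

(19, 35)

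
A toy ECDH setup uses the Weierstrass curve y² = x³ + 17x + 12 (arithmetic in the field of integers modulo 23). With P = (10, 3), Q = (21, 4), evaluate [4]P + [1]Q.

(8, 4)

First 4P:
Repeated addition: build up to 4P.
2P: tangent at (10, 3): λ = (3·10² + 17)/(2·3) ≡ 18/6. 6⁻¹ ≡ 4 (mod 23) since 6·4 = 24 ≡ 1, so λ ≡ 18·4 ≡ 3.
  x = λ² - 10 - 10 = 9 - 20 ≡ 12; y = λ·(10 - 12) - 3 ≡ 14. → (12, 14)
3P: (12, 14) + (10, 3). λ = (3 - 14)/(10 - 12) ≡ 12/21 mod 23. 21⁻¹ ≡ 11 (mod 23), so λ ≡ 17.
  x = λ² - 12 - 10 = 289 - 22 ≡ 14; y = λ·(12 - 14) - 14 ≡ 21. → (14, 21)
4P: (14, 21) + (10, 3). λ = (3 - 21)/(10 - 14) ≡ 5/19 mod 23. 19⁻¹ ≡ 17 (mod 23), so λ ≡ 16.
  x = λ² - 14 - 10 = 256 - 24 ≡ 2; y = λ·(14 - 2) - 21 ≡ 10. → (2, 10)
4P = (2, 10).
Finally 4P + Q:
(2, 10) + (21, 4). λ = (4 - 10)/(21 - 2) ≡ 17/19 mod 23. 19⁻¹ ≡ 17 (mod 23), so λ ≡ 13.
  x = λ² - 2 - 21 = 169 - 23 ≡ 8; y = λ·(2 - 8) - 10 ≡ 4. → (8, 4)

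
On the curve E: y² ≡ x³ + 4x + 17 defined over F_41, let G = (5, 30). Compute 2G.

(35, 33)

tangent at (5, 30): λ = (3·5² + 4)/(2·30) ≡ 38/19. 19⁻¹ ≡ 13 (mod 41), so λ ≡ 38·13 ≡ 2.
  x = λ² - 5 - 5 = 4 - 10 ≡ 35; y = λ·(5 - 35) - 30 ≡ 33. → (35, 33)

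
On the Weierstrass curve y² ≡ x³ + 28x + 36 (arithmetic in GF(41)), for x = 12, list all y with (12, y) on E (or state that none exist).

3, 38

x³ + 28x + 36 = 2100 ≡ 9 (mod 41).
Square roots of 9 mod 41: 3 and 38 (since 3² = 9 ≡ 9).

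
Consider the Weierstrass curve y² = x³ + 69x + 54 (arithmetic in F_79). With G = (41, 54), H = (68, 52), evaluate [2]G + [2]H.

First 2G:
Repeated addition: build up to 2G.
2G: tangent at (41, 54): λ = (3·41² + 69)/(2·54) ≡ 56/29. 29⁻¹ ≡ 30 (mod 79), so λ ≡ 56·30 ≡ 21.
  x = λ² - 41 - 41 = 441 - 82 ≡ 43; y = λ·(41 - 43) - 54 ≡ 62. → (43, 62)
2G = (43, 62).
Next 2H:
Repeated addition: build up to 2H.
2H: tangent at (68, 52): λ = (3·68² + 69)/(2·52) ≡ 37/25. 25⁻¹ ≡ 19 (mod 79), so λ ≡ 37·19 ≡ 71.
  x = λ² - 68 - 68 = 5041 - 136 ≡ 7; y = λ·(68 - 7) - 52 ≡ 13. → (7, 13)
2H = (7, 13).
Finally 2G + 2H:
(43, 62) + (7, 13). λ = (13 - 62)/(7 - 43) ≡ 30/43 mod 79. 43⁻¹ ≡ 68 (mod 79) since 43·68 = 2924 ≡ 1, so λ ≡ 65.
  x = λ² - 43 - 7 = 4225 - 50 ≡ 67; y = λ·(43 - 67) - 62 ≡ 37. → (67, 37)

(67, 37)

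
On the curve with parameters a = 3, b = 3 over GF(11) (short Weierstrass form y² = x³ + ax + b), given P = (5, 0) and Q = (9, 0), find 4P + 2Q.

O

First 4P:
Double-and-add on 4 = (100)₂. Start with P = (5, 0) for the leading 1-bit.
double: (5, 0) + (5, 0): same x and y₁ ≡ -y₂, so the sum is O.
double: O + O = O (identity).
4P = O.
Next 2Q:
Repeated addition: build up to 2Q.
2Q: (9, 0) + (9, 0): same x and y₁ ≡ -y₂, so the sum is O.
2Q = O.
Finally 4P + 2Q:
O + O = O (identity).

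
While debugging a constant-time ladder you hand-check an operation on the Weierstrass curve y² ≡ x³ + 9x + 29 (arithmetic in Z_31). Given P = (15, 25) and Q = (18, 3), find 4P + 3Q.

(25, 21)

First 4P:
Repeated addition: build up to 4P.
2P: tangent at (15, 25): λ = (3·15² + 9)/(2·25) ≡ 2/19. 19⁻¹ ≡ 18 (mod 31) since 19·18 = 342 ≡ 1, so λ ≡ 2·18 ≡ 5.
  x = λ² - 15 - 15 = 25 - 30 ≡ 26; y = λ·(15 - 26) - 25 ≡ 13. → (26, 13)
3P: (26, 13) + (15, 25). λ = (25 - 13)/(15 - 26) ≡ 12/20 mod 31. 20⁻¹ ≡ 14 (mod 31), so λ ≡ 13.
  x = λ² - 26 - 15 = 169 - 41 ≡ 4; y = λ·(26 - 4) - 13 ≡ 25. → (4, 25)
4P: (4, 25) + (15, 25). λ = (25 - 25)/(15 - 4) ≡ 0/11 mod 31. 11⁻¹ ≡ 17 (mod 31), so λ ≡ 0.
  x = λ² - 4 - 15 = 0 - 19 ≡ 12; y = λ·(4 - 12) - 25 ≡ 6. → (12, 6)
4P = (12, 6).
Next 3Q:
Repeated addition: build up to 3Q.
2Q: tangent at (18, 3): λ = (3·18² + 9)/(2·3) ≡ 20/6. 6⁻¹ ≡ 26 (mod 31), so λ ≡ 20·26 ≡ 24.
  x = λ² - 18 - 18 = 576 - 36 ≡ 13; y = λ·(18 - 13) - 3 ≡ 24. → (13, 24)
3Q: (13, 24) + (18, 3). λ = (3 - 24)/(18 - 13) ≡ 10/5 mod 31. 5⁻¹ ≡ 25 (mod 31), so λ ≡ 2.
  x = λ² - 13 - 18 = 4 - 31 ≡ 4; y = λ·(13 - 4) - 24 ≡ 25. → (4, 25)
3Q = (4, 25).
Finally 4P + 3Q:
(12, 6) + (4, 25). λ = (25 - 6)/(4 - 12) ≡ 19/23 mod 31. 23⁻¹ ≡ 27 (mod 31) since 23·27 = 621 ≡ 1, so λ ≡ 17.
  x = λ² - 12 - 4 = 289 - 16 ≡ 25; y = λ·(12 - 25) - 6 ≡ 21. → (25, 21)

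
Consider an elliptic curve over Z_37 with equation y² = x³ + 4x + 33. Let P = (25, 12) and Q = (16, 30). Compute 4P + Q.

(15, 8)

First 4P:
Double-and-add on 4 = (100)₂. Start with P = (25, 12) for the leading 1-bit.
double: tangent at (25, 12): λ = (3·25² + 4)/(2·12) ≡ 29/24. 24⁻¹ ≡ 17 (mod 37), so λ ≡ 29·17 ≡ 12.
  x = λ² - 25 - 25 = 144 - 50 ≡ 20; y = λ·(25 - 20) - 12 ≡ 11. → (20, 11)
double: tangent at (20, 11): λ = (3·20² + 4)/(2·11) ≡ 20/22. 22⁻¹ ≡ 32 (mod 37) since 22·32 = 704 ≡ 1, so λ ≡ 20·32 ≡ 11.
  x = λ² - 20 - 20 = 121 - 40 ≡ 7; y = λ·(20 - 7) - 11 ≡ 21. → (7, 21)
4P = (7, 21).
Finally 4P + Q:
(7, 21) + (16, 30). λ = (30 - 21)/(16 - 7) ≡ 9/9 mod 37. 9⁻¹ ≡ 33 (mod 37), so λ ≡ 1.
  x = λ² - 7 - 16 = 1 - 23 ≡ 15; y = λ·(7 - 15) - 21 ≡ 8. → (15, 8)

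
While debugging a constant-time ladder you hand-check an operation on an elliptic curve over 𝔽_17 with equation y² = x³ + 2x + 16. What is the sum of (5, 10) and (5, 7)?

The two points share x = 5 and their y-coordinates satisfy 10 + 7 ≡ 0 (mod 17), so they are inverses. Their sum is ∞.

O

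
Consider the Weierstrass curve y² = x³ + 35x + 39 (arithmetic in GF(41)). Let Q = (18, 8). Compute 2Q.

tangent at (18, 8): λ = (3·18² + 35)/(2·8) ≡ 23/16. 16⁻¹ ≡ 18 (mod 41), so λ ≡ 23·18 ≡ 4.
  x = λ² - 18 - 18 = 16 - 36 ≡ 21; y = λ·(18 - 21) - 8 ≡ 21. → (21, 21)

(21, 21)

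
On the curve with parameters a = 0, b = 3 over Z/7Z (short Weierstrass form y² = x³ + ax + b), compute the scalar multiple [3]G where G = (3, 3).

Repeated addition: build up to 3G.
2G: tangent at (3, 3): λ = (3·3² + 0)/(2·3) ≡ 6/6. 6⁻¹ ≡ 6 (mod 7), so λ ≡ 6·6 ≡ 1.
  x = λ² - 3 - 3 = 1 - 6 ≡ 2; y = λ·(3 - 2) - 3 ≡ 5. → (2, 5)
3G: (2, 5) + (3, 3). λ = (3 - 5)/(3 - 2) ≡ 5/1 mod 7. 1⁻¹ ≡ 1 (mod 7), so λ ≡ 5.
  x = λ² - 2 - 3 = 25 - 5 ≡ 6; y = λ·(2 - 6) - 5 ≡ 3. → (6, 3)

(6, 3)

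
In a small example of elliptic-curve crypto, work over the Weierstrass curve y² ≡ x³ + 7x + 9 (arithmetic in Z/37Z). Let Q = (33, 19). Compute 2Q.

tangent at (33, 19): λ = (3·33² + 7)/(2·19) ≡ 18/1. 1⁻¹ ≡ 1 (mod 37), so λ ≡ 18·1 ≡ 18.
  x = λ² - 33 - 33 = 324 - 66 ≡ 36; y = λ·(33 - 36) - 19 ≡ 1. → (36, 1)

(36, 1)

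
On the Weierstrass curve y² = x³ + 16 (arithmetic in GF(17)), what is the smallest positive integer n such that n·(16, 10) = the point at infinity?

2P: tangent at (16, 10): λ = (3·16² + 0)/(2·10) ≡ 3/3. 3⁻¹ ≡ 6 (mod 17), so λ ≡ 3·6 ≡ 1.
  x = λ² - 16 - 16 = 1 - 32 ≡ 3; y = λ·(16 - 3) - 10 ≡ 3. → (3, 3)
3P: (3, 3) + (16, 10). λ = (10 - 3)/(16 - 3) ≡ 7/13 mod 17. 13⁻¹ ≡ 4 (mod 17) since 13·4 = 52 ≡ 1, so λ ≡ 11.
  x = λ² - 3 - 16 = 121 - 19 ≡ 0; y = λ·(3 - 0) - 3 ≡ 13. → (0, 13)
4P: (0, 13) + (16, 10). λ = (10 - 13)/(16 - 0) ≡ 14/16 mod 17. 16⁻¹ ≡ 16 (mod 17), so λ ≡ 3.
  x = λ² - 0 - 16 = 9 - 16 ≡ 10; y = λ·(0 - 10) - 13 ≡ 8. → (10, 8)
5P: (10, 8) + (16, 10). λ = (10 - 8)/(16 - 10) ≡ 2/6 mod 17. 6⁻¹ ≡ 3 (mod 17), so λ ≡ 6.
  x = λ² - 10 - 16 = 36 - 26 ≡ 10; y = λ·(10 - 10) - 8 ≡ 9. → (10, 9)
6P: (10, 9) + (16, 10). λ = (10 - 9)/(16 - 10) ≡ 1/6 mod 17. 6⁻¹ ≡ 3 (mod 17), so λ ≡ 3.
  x = λ² - 10 - 16 = 9 - 26 ≡ 0; y = λ·(10 - 0) - 9 ≡ 4. → (0, 4)
7P: (0, 4) + (16, 10). λ = (10 - 4)/(16 - 0) ≡ 6/16 mod 17. 16⁻¹ ≡ 16 (mod 17), so λ ≡ 11.
  x = λ² - 0 - 16 = 121 - 16 ≡ 3; y = λ·(0 - 3) - 4 ≡ 14. → (3, 14)
8P: (3, 14) + (16, 10). λ = (10 - 14)/(16 - 3) ≡ 13/13 mod 17. 13⁻¹ ≡ 4 (mod 17), so λ ≡ 1.
  x = λ² - 3 - 16 = 1 - 19 ≡ 16; y = λ·(3 - 16) - 14 ≡ 7. → (16, 7)
9P: (16, 7) + (16, 10): same x and y₁ ≡ -y₂, so the sum is the point at infinity.
9P = the point at infinity, so the order is 9.

9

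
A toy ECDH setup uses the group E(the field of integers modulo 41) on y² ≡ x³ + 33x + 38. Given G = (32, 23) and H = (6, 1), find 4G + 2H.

(1, 21)

First 4G:
Repeated addition: build up to 4G.
2G: tangent at (32, 23): λ = (3·32² + 33)/(2·23) ≡ 30/5. 5⁻¹ ≡ 33 (mod 41), so λ ≡ 30·33 ≡ 6.
  x = λ² - 32 - 32 = 36 - 64 ≡ 13; y = λ·(32 - 13) - 23 ≡ 9. → (13, 9)
3G: (13, 9) + (32, 23). λ = (23 - 9)/(32 - 13) ≡ 14/19 mod 41. 19⁻¹ ≡ 13 (mod 41), so λ ≡ 18.
  x = λ² - 13 - 32 = 324 - 45 ≡ 33; y = λ·(13 - 33) - 9 ≡ 0. → (33, 0)
4G: (33, 0) + (32, 23). λ = (23 - 0)/(32 - 33) ≡ 23/40 mod 41. 40⁻¹ ≡ 40 (mod 41), so λ ≡ 18.
  x = λ² - 33 - 32 = 324 - 65 ≡ 13; y = λ·(33 - 13) - 0 ≡ 32. → (13, 32)
4G = (13, 32).
Next 2H:
Repeated addition: build up to 2H.
2H: tangent at (6, 1): λ = (3·6² + 33)/(2·1) ≡ 18/2. 2⁻¹ ≡ 21 (mod 41), so λ ≡ 18·21 ≡ 9.
  x = λ² - 6 - 6 = 81 - 12 ≡ 28; y = λ·(6 - 28) - 1 ≡ 6. → (28, 6)
2H = (28, 6).
Finally 4G + 2H:
(13, 32) + (28, 6). λ = (6 - 32)/(28 - 13) ≡ 15/15 mod 41. 15⁻¹ ≡ 11 (mod 41), so λ ≡ 1.
  x = λ² - 13 - 28 = 1 - 41 ≡ 1; y = λ·(13 - 1) - 32 ≡ 21. → (1, 21)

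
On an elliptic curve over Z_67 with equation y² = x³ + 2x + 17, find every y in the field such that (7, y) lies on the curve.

21, 46

x³ + 2x + 17 = 374 ≡ 39 (mod 67).
Square roots of 39 mod 67: 21 and 46 (since 21² = 441 ≡ 39).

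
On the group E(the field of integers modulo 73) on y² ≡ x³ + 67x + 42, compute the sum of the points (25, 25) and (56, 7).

(25, 25) + (56, 7). λ = (7 - 25)/(56 - 25) ≡ 55/31 mod 73. 31⁻¹ ≡ 33 (mod 73), so λ ≡ 63.
  x = λ² - 25 - 56 = 3969 - 81 ≡ 19; y = λ·(25 - 19) - 25 ≡ 61. → (19, 61)

(19, 61)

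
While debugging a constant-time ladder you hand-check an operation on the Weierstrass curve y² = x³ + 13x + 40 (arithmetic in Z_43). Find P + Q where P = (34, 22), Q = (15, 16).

(29, 9)

(34, 22) + (15, 16). λ = (16 - 22)/(15 - 34) ≡ 37/24 mod 43. 24⁻¹ ≡ 9 (mod 43), so λ ≡ 32.
  x = λ² - 34 - 15 = 1024 - 49 ≡ 29; y = λ·(34 - 29) - 22 ≡ 9. → (29, 9)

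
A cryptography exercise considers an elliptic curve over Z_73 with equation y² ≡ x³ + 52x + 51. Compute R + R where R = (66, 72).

(41, 32)

tangent at (66, 72): λ = (3·66² + 52)/(2·72) ≡ 53/71. 71⁻¹ ≡ 36 (mod 73), so λ ≡ 53·36 ≡ 10.
  x = λ² - 66 - 66 = 100 - 132 ≡ 41; y = λ·(66 - 41) - 72 ≡ 32. → (41, 32)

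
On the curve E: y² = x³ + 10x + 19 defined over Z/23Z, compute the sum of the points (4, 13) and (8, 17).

(12, 2)

(4, 13) + (8, 17). λ = (17 - 13)/(8 - 4) ≡ 4/4 mod 23. 4⁻¹ ≡ 6 (mod 23), so λ ≡ 1.
  x = λ² - 4 - 8 = 1 - 12 ≡ 12; y = λ·(4 - 12) - 13 ≡ 2. → (12, 2)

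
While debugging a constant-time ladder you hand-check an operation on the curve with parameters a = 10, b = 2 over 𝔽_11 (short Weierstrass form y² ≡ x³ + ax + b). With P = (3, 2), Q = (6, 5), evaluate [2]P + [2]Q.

First 2P:
Repeated addition: build up to 2P.
2P: tangent at (3, 2): λ = (3·3² + 10)/(2·2) ≡ 4/4. 4⁻¹ ≡ 3 (mod 11), so λ ≡ 4·3 ≡ 1.
  x = λ² - 3 - 3 = 1 - 6 ≡ 6; y = λ·(3 - 6) - 2 ≡ 6. → (6, 6)
2P = (6, 6).
Next 2Q:
Repeated addition: build up to 2Q.
2Q: tangent at (6, 5): λ = (3·6² + 10)/(2·5) ≡ 8/10. 10⁻¹ ≡ 10 (mod 11), so λ ≡ 8·10 ≡ 3.
  x = λ² - 6 - 6 = 9 - 12 ≡ 8; y = λ·(6 - 8) - 5 ≡ 0. → (8, 0)
2Q = (8, 0).
Finally 2P + 2Q:
(6, 6) + (8, 0). λ = (0 - 6)/(8 - 6) ≡ 5/2 mod 11. 2⁻¹ ≡ 6 (mod 11), so λ ≡ 8.
  x = λ² - 6 - 8 = 64 - 14 ≡ 6; y = λ·(6 - 6) - 6 ≡ 5. → (6, 5)

(6, 5)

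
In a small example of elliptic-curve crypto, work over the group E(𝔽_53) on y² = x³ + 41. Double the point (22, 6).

tangent at (22, 6): λ = (3·22² + 0)/(2·6) ≡ 21/12. 12⁻¹ ≡ 31 (mod 53), so λ ≡ 21·31 ≡ 15.
  x = λ² - 22 - 22 = 225 - 44 ≡ 22; y = λ·(22 - 22) - 6 ≡ 47. → (22, 47)

(22, 47)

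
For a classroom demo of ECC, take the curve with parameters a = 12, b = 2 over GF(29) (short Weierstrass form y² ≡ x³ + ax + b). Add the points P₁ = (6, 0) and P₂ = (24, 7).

(3, 6)

(6, 0) + (24, 7). λ = (7 - 0)/(24 - 6) ≡ 7/18 mod 29. 18⁻¹ ≡ 21 (mod 29) since 18·21 = 378 ≡ 1, so λ ≡ 2.
  x = λ² - 6 - 24 = 4 - 30 ≡ 3; y = λ·(6 - 3) - 0 ≡ 6. → (3, 6)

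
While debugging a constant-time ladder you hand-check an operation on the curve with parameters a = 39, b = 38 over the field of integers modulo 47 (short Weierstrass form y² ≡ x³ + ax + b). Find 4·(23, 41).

(12, 42)

Write P = (23, 41).
Double-and-add on 4 = (100)₂. Start with P = (23, 41) for the leading 1-bit.
double: tangent at (23, 41): λ = (3·23² + 39)/(2·41) ≡ 28/35. 35⁻¹ ≡ 43 (mod 47) since 35·43 = 1505 ≡ 1, so λ ≡ 28·43 ≡ 29.
  x = λ² - 23 - 23 = 841 - 46 ≡ 43; y = λ·(23 - 43) - 41 ≡ 37. → (43, 37)
double: tangent at (43, 37): λ = (3·43² + 39)/(2·37) ≡ 40/27. 27⁻¹ ≡ 7 (mod 47), so λ ≡ 40·7 ≡ 45.
  x = λ² - 43 - 43 = 2025 - 86 ≡ 12; y = λ·(43 - 12) - 37 ≡ 42. → (12, 42)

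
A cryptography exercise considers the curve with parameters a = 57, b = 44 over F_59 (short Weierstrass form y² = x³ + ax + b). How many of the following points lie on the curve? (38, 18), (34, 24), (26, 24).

(38, 18): 18² ≡ 29, rhs ≡ 29 → on.
(34, 24): 24² ≡ 45, rhs ≡ 45 → on.
(26, 24): 24² ≡ 45, rhs ≡ 45 → on.

3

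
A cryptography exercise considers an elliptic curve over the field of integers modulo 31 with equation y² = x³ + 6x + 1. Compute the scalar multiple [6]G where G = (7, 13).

(26, 1)

Repeated addition: build up to 6G.
2G: tangent at (7, 13): λ = (3·7² + 6)/(2·13) ≡ 29/26. 26⁻¹ ≡ 6 (mod 31) since 26·6 = 156 ≡ 1, so λ ≡ 29·6 ≡ 19.
  x = λ² - 7 - 7 = 361 - 14 ≡ 6; y = λ·(7 - 6) - 13 ≡ 6. → (6, 6)
3G: (6, 6) + (7, 13). λ = (13 - 6)/(7 - 6) ≡ 7/1 mod 31. 1⁻¹ ≡ 1 (mod 31), so λ ≡ 7.
  x = λ² - 6 - 7 = 49 - 13 ≡ 5; y = λ·(6 - 5) - 6 ≡ 1. → (5, 1)
4G: (5, 1) + (7, 13). λ = (13 - 1)/(7 - 5) ≡ 12/2 mod 31. 2⁻¹ ≡ 16 (mod 31), so λ ≡ 6.
  x = λ² - 5 - 7 = 36 - 12 ≡ 24; y = λ·(5 - 24) - 1 ≡ 9. → (24, 9)
5G: (24, 9) + (7, 13). λ = (13 - 9)/(7 - 24) ≡ 4/14 mod 31. 14⁻¹ ≡ 20 (mod 31), so λ ≡ 18.
  x = λ² - 24 - 7 = 324 - 31 ≡ 14; y = λ·(24 - 14) - 9 ≡ 16. → (14, 16)
6G: (14, 16) + (7, 13). λ = (13 - 16)/(7 - 14) ≡ 28/24 mod 31. 24⁻¹ ≡ 22 (mod 31), so λ ≡ 27.
  x = λ² - 14 - 7 = 729 - 21 ≡ 26; y = λ·(14 - 26) - 16 ≡ 1. → (26, 1)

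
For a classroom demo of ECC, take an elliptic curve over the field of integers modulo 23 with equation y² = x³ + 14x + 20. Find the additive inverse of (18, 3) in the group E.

(18, 20)

-(18, 3) = (18, -3 mod 23) = (18, 20).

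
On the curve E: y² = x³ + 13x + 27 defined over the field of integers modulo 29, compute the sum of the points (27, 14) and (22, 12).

(8, 11)

(27, 14) + (22, 12). λ = (12 - 14)/(22 - 27) ≡ 27/24 mod 29. 24⁻¹ ≡ 23 (mod 29) since 24·23 = 552 ≡ 1, so λ ≡ 12.
  x = λ² - 27 - 22 = 144 - 49 ≡ 8; y = λ·(27 - 8) - 14 ≡ 11. → (8, 11)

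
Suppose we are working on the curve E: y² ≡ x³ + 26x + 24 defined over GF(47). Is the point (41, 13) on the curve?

yes

y² = 13² ≡ 28; x³ + 26x + 24 = 70011 ≡ 28 (mod 47). 28 = 28.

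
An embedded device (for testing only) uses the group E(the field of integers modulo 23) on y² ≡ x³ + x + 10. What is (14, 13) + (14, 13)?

(4, 3)

tangent at (14, 13): λ = (3·14² + 1)/(2·13) ≡ 14/3. 3⁻¹ ≡ 8 (mod 23) since 3·8 = 24 ≡ 1, so λ ≡ 14·8 ≡ 20.
  x = λ² - 14 - 14 = 400 - 28 ≡ 4; y = λ·(14 - 4) - 13 ≡ 3. → (4, 3)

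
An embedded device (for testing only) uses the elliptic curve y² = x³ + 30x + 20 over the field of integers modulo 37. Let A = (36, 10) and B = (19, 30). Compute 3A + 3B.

First 3A:
Repeated addition: build up to 3A.
2A: tangent at (36, 10): λ = (3·36² + 30)/(2·10) ≡ 33/20. 20⁻¹ ≡ 13 (mod 37) since 20·13 = 260 ≡ 1, so λ ≡ 33·13 ≡ 22.
  x = λ² - 36 - 36 = 484 - 72 ≡ 5; y = λ·(36 - 5) - 10 ≡ 6. → (5, 6)
3A: (5, 6) + (36, 10). λ = (10 - 6)/(36 - 5) ≡ 4/31 mod 37. 31⁻¹ ≡ 6 (mod 37) since 31·6 = 186 ≡ 1, so λ ≡ 24.
  x = λ² - 5 - 36 = 576 - 41 ≡ 17; y = λ·(5 - 17) - 6 ≡ 2. → (17, 2)
3A = (17, 2).
Next 3B:
Repeated addition: build up to 3B.
2B: tangent at (19, 30): λ = (3·19² + 30)/(2·30) ≡ 3/23. 23⁻¹ ≡ 29 (mod 37), so λ ≡ 3·29 ≡ 13.
  x = λ² - 19 - 19 = 169 - 38 ≡ 20; y = λ·(19 - 20) - 30 ≡ 31. → (20, 31)
3B: (20, 31) + (19, 30). λ = (30 - 31)/(19 - 20) ≡ 36/36 mod 37. 36⁻¹ ≡ 36 (mod 37) since 36·36 = 1296 ≡ 1, so λ ≡ 1.
  x = λ² - 20 - 19 = 1 - 39 ≡ 36; y = λ·(20 - 36) - 31 ≡ 27. → (36, 27)
3B = (36, 27).
Finally 3A + 3B:
(17, 2) + (36, 27). λ = (27 - 2)/(36 - 17) ≡ 25/19 mod 37. 19⁻¹ ≡ 2 (mod 37) since 19·2 = 38 ≡ 1, so λ ≡ 13.
  x = λ² - 17 - 36 = 169 - 53 ≡ 5; y = λ·(17 - 5) - 2 ≡ 6. → (5, 6)

(5, 6)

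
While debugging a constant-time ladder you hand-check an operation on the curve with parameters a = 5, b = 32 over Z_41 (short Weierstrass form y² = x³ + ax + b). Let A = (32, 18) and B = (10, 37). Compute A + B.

(32, 18) + (10, 37). λ = (37 - 18)/(10 - 32) ≡ 19/19 mod 41. 19⁻¹ ≡ 13 (mod 41), so λ ≡ 1.
  x = λ² - 32 - 10 = 1 - 42 ≡ 0; y = λ·(32 - 0) - 18 ≡ 14. → (0, 14)

(0, 14)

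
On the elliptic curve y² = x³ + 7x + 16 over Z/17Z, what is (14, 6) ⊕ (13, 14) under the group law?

(3, 8)

(14, 6) + (13, 14). λ = (14 - 6)/(13 - 14) ≡ 8/16 mod 17. 16⁻¹ ≡ 16 (mod 17) since 16·16 = 256 ≡ 1, so λ ≡ 9.
  x = λ² - 14 - 13 = 81 - 27 ≡ 3; y = λ·(14 - 3) - 6 ≡ 8. → (3, 8)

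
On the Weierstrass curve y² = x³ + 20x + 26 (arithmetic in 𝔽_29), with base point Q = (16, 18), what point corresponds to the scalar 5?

(17, 1)

Double-and-add on 5 = (101)₂. Start with Q = (16, 18) for the leading 1-bit.
double: tangent at (16, 18): λ = (3·16² + 20)/(2·18) ≡ 5/7. 7⁻¹ ≡ 25 (mod 29) since 7·25 = 175 ≡ 1, so λ ≡ 5·25 ≡ 9.
  x = λ² - 16 - 16 = 81 - 32 ≡ 20; y = λ·(16 - 20) - 18 ≡ 4. → (20, 4)
double: tangent at (20, 4): λ = (3·20² + 20)/(2·4) ≡ 2/8. 8⁻¹ ≡ 11 (mod 29) since 8·11 = 88 ≡ 1, so λ ≡ 2·11 ≡ 22.
  x = λ² - 20 - 20 = 484 - 40 ≡ 9; y = λ·(20 - 9) - 4 ≡ 6. → (9, 6)
add Q: (9, 6) + (16, 18). λ = (18 - 6)/(16 - 9) ≡ 12/7 mod 29. 7⁻¹ ≡ 25 (mod 29), so λ ≡ 10.
  x = λ² - 9 - 16 = 100 - 25 ≡ 17; y = λ·(9 - 17) - 6 ≡ 1. → (17, 1)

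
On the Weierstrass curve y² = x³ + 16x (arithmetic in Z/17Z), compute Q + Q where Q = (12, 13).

(1, 0)

tangent at (12, 13): λ = (3·12² + 16)/(2·13) ≡ 6/9. 9⁻¹ ≡ 2 (mod 17), so λ ≡ 6·2 ≡ 12.
  x = λ² - 12 - 12 = 144 - 24 ≡ 1; y = λ·(12 - 1) - 13 ≡ 0. → (1, 0)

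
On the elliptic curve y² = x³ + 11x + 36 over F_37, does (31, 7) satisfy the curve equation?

no

y² = 7² ≡ 12; x³ + 11x + 36 = 30168 ≡ 13 (mod 37). 12 ≠ 13.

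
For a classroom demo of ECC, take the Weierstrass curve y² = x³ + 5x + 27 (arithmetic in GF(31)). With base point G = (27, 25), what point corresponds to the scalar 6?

(4, 7)

Repeated addition: build up to 6G.
2G: tangent at (27, 25): λ = (3·27² + 5)/(2·25) ≡ 22/19. 19⁻¹ ≡ 18 (mod 31), so λ ≡ 22·18 ≡ 24.
  x = λ² - 27 - 27 = 576 - 54 ≡ 26; y = λ·(27 - 26) - 25 ≡ 30. → (26, 30)
3G: (26, 30) + (27, 25). λ = (25 - 30)/(27 - 26) ≡ 26/1 mod 31. 1⁻¹ ≡ 1 (mod 31), so λ ≡ 26.
  x = λ² - 26 - 27 = 676 - 53 ≡ 3; y = λ·(26 - 3) - 30 ≡ 10. → (3, 10)
4G: (3, 10) + (27, 25). λ = (25 - 10)/(27 - 3) ≡ 15/24 mod 31. 24⁻¹ ≡ 22 (mod 31), so λ ≡ 20.
  x = λ² - 3 - 27 = 400 - 30 ≡ 29; y = λ·(3 - 29) - 10 ≡ 28. → (29, 28)
5G: (29, 28) + (27, 25). λ = (25 - 28)/(27 - 29) ≡ 28/29 mod 31. 29⁻¹ ≡ 15 (mod 31), so λ ≡ 17.
  x = λ² - 29 - 27 = 289 - 56 ≡ 16; y = λ·(29 - 16) - 28 ≡ 7. → (16, 7)
6G: (16, 7) + (27, 25). λ = (25 - 7)/(27 - 16) ≡ 18/11 mod 31. 11⁻¹ ≡ 17 (mod 31), so λ ≡ 27.
  x = λ² - 16 - 27 = 729 - 43 ≡ 4; y = λ·(16 - 4) - 7 ≡ 7. → (4, 7)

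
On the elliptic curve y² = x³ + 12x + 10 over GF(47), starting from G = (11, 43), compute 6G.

Double-and-add on 6 = (110)₂. Start with G = (11, 43) for the leading 1-bit.
double: tangent at (11, 43): λ = (3·11² + 12)/(2·43) ≡ 46/39. 39⁻¹ ≡ 41 (mod 47), so λ ≡ 46·41 ≡ 6.
  x = λ² - 11 - 11 = 36 - 22 ≡ 14; y = λ·(11 - 14) - 43 ≡ 33. → (14, 33)
add G: (14, 33) + (11, 43). λ = (43 - 33)/(11 - 14) ≡ 10/44 mod 47. 44⁻¹ ≡ 31 (mod 47), so λ ≡ 28.
  x = λ² - 14 - 11 = 784 - 25 ≡ 7; y = λ·(14 - 7) - 33 ≡ 22. → (7, 22)
double: tangent at (7, 22): λ = (3·7² + 12)/(2·22) ≡ 18/44. 44⁻¹ ≡ 31 (mod 47) since 44·31 = 1364 ≡ 1, so λ ≡ 18·31 ≡ 41.
  x = λ² - 7 - 7 = 1681 - 14 ≡ 22; y = λ·(7 - 22) - 22 ≡ 21. → (22, 21)

(22, 21)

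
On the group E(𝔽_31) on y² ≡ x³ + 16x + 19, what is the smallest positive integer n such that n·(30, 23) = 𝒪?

4

2P: tangent at (30, 23): λ = (3·30² + 16)/(2·23) ≡ 19/15. 15⁻¹ ≡ 29 (mod 31) since 15·29 = 435 ≡ 1, so λ ≡ 19·29 ≡ 24.
  x = λ² - 30 - 30 = 576 - 60 ≡ 20; y = λ·(30 - 20) - 23 ≡ 0. → (20, 0)
3P: (20, 0) + (30, 23). λ = (23 - 0)/(30 - 20) ≡ 23/10 mod 31. 10⁻¹ ≡ 28 (mod 31) since 10·28 = 280 ≡ 1, so λ ≡ 24.
  x = λ² - 20 - 30 = 576 - 50 ≡ 30; y = λ·(20 - 30) - 0 ≡ 8. → (30, 8)
4P: (30, 8) + (30, 23): same x and y₁ ≡ -y₂, so the sum is 𝒪.
4P = 𝒪, so the order is 4.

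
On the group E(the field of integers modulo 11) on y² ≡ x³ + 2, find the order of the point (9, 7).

3

2P: tangent at (9, 7): λ = (3·9² + 0)/(2·7) ≡ 1/3. 3⁻¹ ≡ 4 (mod 11) since 3·4 = 12 ≡ 1, so λ ≡ 1·4 ≡ 4.
  x = λ² - 9 - 9 = 16 - 18 ≡ 9; y = λ·(9 - 9) - 7 ≡ 4. → (9, 4)
3P: (9, 4) + (9, 7): same x and y₁ ≡ -y₂, so the sum is the point at infinity.
3P = the point at infinity, so the order is 3.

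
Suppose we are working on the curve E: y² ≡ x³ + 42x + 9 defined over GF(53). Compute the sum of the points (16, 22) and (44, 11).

(16, 22) + (44, 11). λ = (11 - 22)/(44 - 16) ≡ 42/28 mod 53. 28⁻¹ ≡ 36 (mod 53), so λ ≡ 28.
  x = λ² - 16 - 44 = 784 - 60 ≡ 35; y = λ·(16 - 35) - 22 ≡ 29. → (35, 29)

(35, 29)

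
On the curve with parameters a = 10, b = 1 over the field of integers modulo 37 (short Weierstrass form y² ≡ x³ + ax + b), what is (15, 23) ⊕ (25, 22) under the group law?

(15, 23) + (25, 22). λ = (22 - 23)/(25 - 15) ≡ 36/10 mod 37. 10⁻¹ ≡ 26 (mod 37) since 10·26 = 260 ≡ 1, so λ ≡ 11.
  x = λ² - 15 - 25 = 121 - 40 ≡ 7; y = λ·(15 - 7) - 23 ≡ 28. → (7, 28)

(7, 28)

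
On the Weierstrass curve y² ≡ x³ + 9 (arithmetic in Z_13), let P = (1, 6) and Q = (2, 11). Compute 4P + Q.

First 4P:
Repeated addition: build up to 4P.
2P: tangent at (1, 6): λ = (3·1² + 0)/(2·6) ≡ 3/12. 12⁻¹ ≡ 12 (mod 13), so λ ≡ 3·12 ≡ 10.
  x = λ² - 1 - 1 = 100 - 2 ≡ 7; y = λ·(1 - 7) - 6 ≡ 12. → (7, 12)
3P: (7, 12) + (1, 6). λ = (6 - 12)/(1 - 7) ≡ 7/7 mod 13. 7⁻¹ ≡ 2 (mod 13), so λ ≡ 1.
  x = λ² - 7 - 1 = 1 - 8 ≡ 6; y = λ·(7 - 6) - 12 ≡ 2. → (6, 2)
4P: (6, 2) + (1, 6). λ = (6 - 2)/(1 - 6) ≡ 4/8 mod 13. 8⁻¹ ≡ 5 (mod 13), so λ ≡ 7.
  x = λ² - 6 - 1 = 49 - 7 ≡ 3; y = λ·(6 - 3) - 2 ≡ 6. → (3, 6)
4P = (3, 6).
Finally 4P + Q:
(3, 6) + (2, 11). λ = (11 - 6)/(2 - 3) ≡ 5/12 mod 13. 12⁻¹ ≡ 12 (mod 13), so λ ≡ 8.
  x = λ² - 3 - 2 = 64 - 5 ≡ 7; y = λ·(3 - 7) - 6 ≡ 1. → (7, 1)

(7, 1)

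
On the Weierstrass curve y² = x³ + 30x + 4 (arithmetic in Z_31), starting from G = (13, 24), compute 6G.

Repeated addition: build up to 6G.
2G: tangent at (13, 24): λ = (3·13² + 30)/(2·24) ≡ 10/17. 17⁻¹ ≡ 11 (mod 31), so λ ≡ 10·11 ≡ 17.
  x = λ² - 13 - 13 = 289 - 26 ≡ 15; y = λ·(13 - 15) - 24 ≡ 4. → (15, 4)
3G: (15, 4) + (13, 24). λ = (24 - 4)/(13 - 15) ≡ 20/29 mod 31. 29⁻¹ ≡ 15 (mod 31) since 29·15 = 435 ≡ 1, so λ ≡ 21.
  x = λ² - 15 - 13 = 441 - 28 ≡ 10; y = λ·(15 - 10) - 4 ≡ 8. → (10, 8)
4G: (10, 8) + (13, 24). λ = (24 - 8)/(13 - 10) ≡ 16/3 mod 31. 3⁻¹ ≡ 21 (mod 31) since 3·21 = 63 ≡ 1, so λ ≡ 26.
  x = λ² - 10 - 13 = 676 - 23 ≡ 2; y = λ·(10 - 2) - 8 ≡ 14. → (2, 14)
5G: (2, 14) + (13, 24). λ = (24 - 14)/(13 - 2) ≡ 10/11 mod 31. 11⁻¹ ≡ 17 (mod 31), so λ ≡ 15.
  x = λ² - 2 - 13 = 225 - 15 ≡ 24; y = λ·(2 - 24) - 14 ≡ 28. → (24, 28)
6G: (24, 28) + (13, 24). λ = (24 - 28)/(13 - 24) ≡ 27/20 mod 31. 20⁻¹ ≡ 14 (mod 31) since 20·14 = 280 ≡ 1, so λ ≡ 6.
  x = λ² - 24 - 13 = 36 - 37 ≡ 30; y = λ·(24 - 30) - 28 ≡ 29. → (30, 29)

(30, 29)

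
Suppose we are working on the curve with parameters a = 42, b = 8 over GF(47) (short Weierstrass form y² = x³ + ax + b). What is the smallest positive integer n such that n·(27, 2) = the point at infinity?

8

2P: tangent at (27, 2): λ = (3·27² + 42)/(2·2) ≡ 20/4. 4⁻¹ ≡ 12 (mod 47) since 4·12 = 48 ≡ 1, so λ ≡ 20·12 ≡ 5.
  x = λ² - 27 - 27 = 25 - 54 ≡ 18; y = λ·(27 - 18) - 2 ≡ 43. → (18, 43)
3P: (18, 43) + (27, 2). λ = (2 - 43)/(27 - 18) ≡ 6/9 mod 47. 9⁻¹ ≡ 21 (mod 47) since 9·21 = 189 ≡ 1, so λ ≡ 32.
  x = λ² - 18 - 27 = 1024 - 45 ≡ 39; y = λ·(18 - 39) - 43 ≡ 37. → (39, 37)
4P: (39, 37) + (27, 2). λ = (2 - 37)/(27 - 39) ≡ 12/35 mod 47. 35⁻¹ ≡ 43 (mod 47) since 35·43 = 1505 ≡ 1, so λ ≡ 46.
  x = λ² - 39 - 27 = 2116 - 66 ≡ 29; y = λ·(39 - 29) - 37 ≡ 0. → (29, 0)
5P: (29, 0) + (27, 2). λ = (2 - 0)/(27 - 29) ≡ 2/45 mod 47. 45⁻¹ ≡ 23 (mod 47), so λ ≡ 46.
  x = λ² - 29 - 27 = 2116 - 56 ≡ 39; y = λ·(29 - 39) - 0 ≡ 10. → (39, 10)
6P: (39, 10) + (27, 2). λ = (2 - 10)/(27 - 39) ≡ 39/35 mod 47. 35⁻¹ ≡ 43 (mod 47) since 35·43 = 1505 ≡ 1, so λ ≡ 32.
  x = λ² - 39 - 27 = 1024 - 66 ≡ 18; y = λ·(39 - 18) - 10 ≡ 4. → (18, 4)
7P: (18, 4) + (27, 2). λ = (2 - 4)/(27 - 18) ≡ 45/9 mod 47. 9⁻¹ ≡ 21 (mod 47), so λ ≡ 5.
  x = λ² - 18 - 27 = 25 - 45 ≡ 27; y = λ·(18 - 27) - 4 ≡ 45. → (27, 45)
8P: (27, 45) + (27, 2): same x and y₁ ≡ -y₂, so the sum is the point at infinity.
8P = the point at infinity, so the order is 8.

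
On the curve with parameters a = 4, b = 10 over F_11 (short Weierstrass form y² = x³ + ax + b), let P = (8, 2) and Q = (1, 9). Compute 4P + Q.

(2, 2)

First 4P:
Repeated addition: build up to 4P.
2P: tangent at (8, 2): λ = (3·8² + 4)/(2·2) ≡ 9/4. 4⁻¹ ≡ 3 (mod 11), so λ ≡ 9·3 ≡ 5.
  x = λ² - 8 - 8 = 25 - 16 ≡ 9; y = λ·(8 - 9) - 2 ≡ 4. → (9, 4)
3P: (9, 4) + (8, 2). λ = (2 - 4)/(8 - 9) ≡ 9/10 mod 11. 10⁻¹ ≡ 10 (mod 11), so λ ≡ 2.
  x = λ² - 9 - 8 = 4 - 17 ≡ 9; y = λ·(9 - 9) - 4 ≡ 7. → (9, 7)
4P: (9, 7) + (8, 2). λ = (2 - 7)/(8 - 9) ≡ 6/10 mod 11. 10⁻¹ ≡ 10 (mod 11), so λ ≡ 5.
  x = λ² - 9 - 8 = 25 - 17 ≡ 8; y = λ·(9 - 8) - 7 ≡ 9. → (8, 9)
4P = (8, 9).
Finally 4P + Q:
(8, 9) + (1, 9). λ = (9 - 9)/(1 - 8) ≡ 0/4 mod 11. 4⁻¹ ≡ 3 (mod 11), so λ ≡ 0.
  x = λ² - 8 - 1 = 0 - 9 ≡ 2; y = λ·(8 - 2) - 9 ≡ 2. → (2, 2)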